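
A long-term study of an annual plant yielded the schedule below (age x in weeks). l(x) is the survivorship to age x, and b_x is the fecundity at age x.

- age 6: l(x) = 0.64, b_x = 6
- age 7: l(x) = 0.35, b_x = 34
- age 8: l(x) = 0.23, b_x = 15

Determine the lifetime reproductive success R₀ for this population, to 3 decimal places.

19.190

R₀ = Σ l(x) b_x:
  age 6: 0.64 × 6 = 3.8400
  age 7: 0.35 × 34 = 11.9000
  age 8: 0.23 × 15 = 3.4500
R₀ = 3.8400 + 11.9000 + 3.4500 = 19.1900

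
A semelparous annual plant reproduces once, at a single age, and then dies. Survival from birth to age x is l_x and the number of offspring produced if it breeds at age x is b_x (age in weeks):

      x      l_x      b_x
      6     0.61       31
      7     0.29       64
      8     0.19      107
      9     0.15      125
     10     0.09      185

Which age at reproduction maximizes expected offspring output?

Expected offspring if breeding at age x = l_x × b_x:
  age 6: 0.61 × 31 = 18.910
  age 7: 0.29 × 64 = 18.560
  age 8: 0.19 × 107 = 20.330
  age 9: 0.15 × 125 = 18.750
  age 10: 0.09 × 185 = 16.650
Maximum at age 8 (20.330).

8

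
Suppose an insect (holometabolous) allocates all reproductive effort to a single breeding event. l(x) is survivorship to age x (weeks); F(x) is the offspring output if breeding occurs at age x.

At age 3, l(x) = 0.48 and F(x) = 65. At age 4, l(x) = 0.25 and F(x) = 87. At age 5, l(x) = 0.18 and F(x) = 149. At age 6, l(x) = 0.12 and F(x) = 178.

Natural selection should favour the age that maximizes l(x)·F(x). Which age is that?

Expected offspring if breeding at age x = l(x) × F(x):
  age 3: 0.48 × 65 = 31.200
  age 4: 0.25 × 87 = 21.750
  age 5: 0.18 × 149 = 26.820
  age 6: 0.12 × 178 = 21.360
Maximum at age 3 (31.200).

3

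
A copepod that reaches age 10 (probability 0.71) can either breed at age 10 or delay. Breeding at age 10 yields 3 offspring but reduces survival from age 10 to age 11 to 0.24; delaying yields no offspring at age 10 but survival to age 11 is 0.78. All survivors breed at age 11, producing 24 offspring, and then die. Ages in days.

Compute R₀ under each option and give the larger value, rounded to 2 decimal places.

breed at age 10: R₀ = 0.71 × (3 + 0.24 × 24) = 0.71 × 8.7600 = 6.2196
delay to age 11: R₀ = 0.71 × (0.78 × 24) = 0.71 × 18.7200 = 13.2912
Higher: delay to age 11 (13.2912).

13.29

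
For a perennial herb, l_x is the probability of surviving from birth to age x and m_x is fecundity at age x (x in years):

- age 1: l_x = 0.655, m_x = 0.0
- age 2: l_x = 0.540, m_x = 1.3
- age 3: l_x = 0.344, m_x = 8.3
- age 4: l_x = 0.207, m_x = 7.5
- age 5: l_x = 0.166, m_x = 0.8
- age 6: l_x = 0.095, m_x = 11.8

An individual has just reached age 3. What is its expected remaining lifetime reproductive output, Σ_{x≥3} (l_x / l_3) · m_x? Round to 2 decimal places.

16.46

l_3 = 0.344. Conditional survival from age 3 to x is l_x / l_3.
  x=3: (0.344/0.344) × 8.3 = 8.3000
  x=4: (0.207/0.344) × 7.5 = 4.5131
  x=5: (0.166/0.344) × 0.8 = 0.3860
  x=6: (0.095/0.344) × 11.8 = 3.2587
Sum = 8.3000 + 4.5131 + 0.3860 + 3.2587 = 16.4578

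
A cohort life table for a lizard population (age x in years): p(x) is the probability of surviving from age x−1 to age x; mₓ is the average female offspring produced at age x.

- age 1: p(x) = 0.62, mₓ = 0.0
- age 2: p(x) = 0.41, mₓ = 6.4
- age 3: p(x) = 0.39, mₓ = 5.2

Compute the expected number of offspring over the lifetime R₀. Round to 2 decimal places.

2.14

Survivorship from birth: l_x = p_1·p_2·…·p_x.
  l_1 = 0.62000
  l_2 = 0.25420
  l_3 = 0.09914
R₀ = Σ l_x mₓ:
  age 1: 0.62000 × 0.0 = 0.0000
  age 2: 0.25420 × 6.4 = 1.6269
  age 3: 0.09914 × 5.2 = 0.5155
R₀ = 0.0000 + 1.6269 + 0.5155 = 2.1424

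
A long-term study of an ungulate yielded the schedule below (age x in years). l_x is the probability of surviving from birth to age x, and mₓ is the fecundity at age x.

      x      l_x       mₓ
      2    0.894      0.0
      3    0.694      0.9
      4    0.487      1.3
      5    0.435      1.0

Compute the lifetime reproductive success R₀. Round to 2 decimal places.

1.69

R₀ = Σ l_x mₓ:
  age 2: 0.894 × 0.0 = 0.0000
  age 3: 0.694 × 0.9 = 0.6246
  age 4: 0.487 × 1.3 = 0.6331
  age 5: 0.435 × 1.0 = 0.4350
R₀ = 0.0000 + 0.6246 + 0.6331 + 0.4350 = 1.6927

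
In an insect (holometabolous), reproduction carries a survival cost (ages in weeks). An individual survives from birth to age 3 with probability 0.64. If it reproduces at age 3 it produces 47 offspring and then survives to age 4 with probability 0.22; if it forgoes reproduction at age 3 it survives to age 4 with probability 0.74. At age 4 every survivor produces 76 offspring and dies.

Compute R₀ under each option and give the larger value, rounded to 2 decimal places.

breed at age 3: R₀ = 0.64 × (47 + 0.22 × 76) = 0.64 × 63.7200 = 40.7808
delay to age 4: R₀ = 0.64 × (0.74 × 76) = 0.64 × 56.2400 = 35.9936
Higher: breed at age 3 (40.7808).

40.78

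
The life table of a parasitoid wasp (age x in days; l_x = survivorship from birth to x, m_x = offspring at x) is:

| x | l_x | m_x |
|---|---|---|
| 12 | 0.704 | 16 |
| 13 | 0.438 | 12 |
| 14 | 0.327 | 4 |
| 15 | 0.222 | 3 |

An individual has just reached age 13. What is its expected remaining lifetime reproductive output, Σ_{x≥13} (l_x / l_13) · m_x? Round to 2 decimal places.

16.51

l_13 = 0.438. Conditional survival from age 13 to x is l_x / l_13.
  x=13: (0.438/0.438) × 12 = 12.0000
  x=14: (0.327/0.438) × 4 = 2.9863
  x=15: (0.222/0.438) × 3 = 1.5205
Sum = 12.0000 + 2.9863 + 1.5205 = 16.5068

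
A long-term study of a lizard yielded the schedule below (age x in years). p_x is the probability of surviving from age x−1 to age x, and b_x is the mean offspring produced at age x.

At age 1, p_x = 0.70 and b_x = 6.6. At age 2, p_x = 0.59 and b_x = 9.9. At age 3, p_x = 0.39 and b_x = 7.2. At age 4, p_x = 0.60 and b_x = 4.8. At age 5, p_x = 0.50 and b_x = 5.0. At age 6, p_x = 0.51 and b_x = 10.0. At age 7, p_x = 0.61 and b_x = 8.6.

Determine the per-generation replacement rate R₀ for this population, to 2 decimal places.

Survivorship from birth: l_x = p_1·p_2·…·p_x.
  l_1 = 0.70000
  l_2 = 0.41300
  l_3 = 0.16107
  l_4 = 0.09664
  l_5 = 0.04832
  l_6 = 0.02464
  l_7 = 0.01503
R₀ = Σ l_x b_x:
  age 1: 0.70000 × 6.6 = 4.6200
  age 2: 0.41300 × 9.9 = 4.0887
  age 3: 0.16107 × 7.2 = 1.1597
  age 4: 0.09664 × 4.8 = 0.4639
  age 5: 0.04832 × 5.0 = 0.2416
  age 6: 0.02464 × 10.0 = 0.2464
  age 7: 0.01503 × 8.6 = 0.1293
R₀ = 4.6200 + 4.0887 + 1.1597 + 0.4639 + 0.2416 + 0.2464 + 0.1293 = 10.9495

10.95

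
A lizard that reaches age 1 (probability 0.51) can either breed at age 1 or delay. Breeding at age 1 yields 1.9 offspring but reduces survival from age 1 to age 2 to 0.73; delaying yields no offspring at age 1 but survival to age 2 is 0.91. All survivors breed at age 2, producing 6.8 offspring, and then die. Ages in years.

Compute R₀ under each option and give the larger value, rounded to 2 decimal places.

3.50

breed at age 1: R₀ = 0.51 × (1.9 + 0.73 × 6.8) = 0.51 × 6.8640 = 3.5006
delay to age 2: R₀ = 0.51 × (0.91 × 6.8) = 0.51 × 6.1880 = 3.1559
Higher: breed at age 1 (3.5006).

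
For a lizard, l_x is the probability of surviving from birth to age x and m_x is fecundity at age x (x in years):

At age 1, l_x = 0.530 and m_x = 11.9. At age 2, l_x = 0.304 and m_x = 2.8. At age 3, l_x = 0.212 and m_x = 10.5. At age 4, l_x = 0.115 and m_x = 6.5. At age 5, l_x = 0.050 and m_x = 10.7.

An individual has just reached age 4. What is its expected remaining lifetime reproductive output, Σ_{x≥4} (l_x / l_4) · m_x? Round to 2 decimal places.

l_4 = 0.115. Conditional survival from age 4 to x is l_x / l_4.
  x=4: (0.115/0.115) × 6.5 = 6.5000
  x=5: (0.050/0.115) × 10.7 = 4.6522
Sum = 6.5000 + 4.6522 = 11.1522

11.15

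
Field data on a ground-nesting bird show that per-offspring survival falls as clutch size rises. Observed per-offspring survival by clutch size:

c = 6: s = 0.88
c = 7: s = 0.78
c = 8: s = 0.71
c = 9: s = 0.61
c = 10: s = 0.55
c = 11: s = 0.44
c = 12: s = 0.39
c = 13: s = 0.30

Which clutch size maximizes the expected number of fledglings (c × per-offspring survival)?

8

Expected fledglings = c × s(c):
  c=6: 6 × 0.88 = 5.280
  c=7: 7 × 0.78 = 5.460
  c=8: 8 × 0.71 = 5.680
  c=9: 9 × 0.61 = 5.490
  c=10: 10 × 0.55 = 5.500
  c=11: 11 × 0.44 = 4.840
  c=12: 12 × 0.39 = 4.680
  c=13: 13 × 0.30 = 3.900
Maximum at c = 8 (5.680 fledglings).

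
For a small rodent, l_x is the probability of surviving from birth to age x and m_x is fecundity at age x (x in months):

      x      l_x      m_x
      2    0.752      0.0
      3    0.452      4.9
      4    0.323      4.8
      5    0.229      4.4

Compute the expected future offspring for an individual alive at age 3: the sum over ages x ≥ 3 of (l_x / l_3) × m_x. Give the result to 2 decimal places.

10.56

l_3 = 0.452. Conditional survival from age 3 to x is l_x / l_3.
  x=3: (0.452/0.452) × 4.9 = 4.9000
  x=4: (0.323/0.452) × 4.8 = 3.4301
  x=5: (0.229/0.452) × 4.4 = 2.2292
Sum = 4.9000 + 3.4301 + 2.2292 = 10.5593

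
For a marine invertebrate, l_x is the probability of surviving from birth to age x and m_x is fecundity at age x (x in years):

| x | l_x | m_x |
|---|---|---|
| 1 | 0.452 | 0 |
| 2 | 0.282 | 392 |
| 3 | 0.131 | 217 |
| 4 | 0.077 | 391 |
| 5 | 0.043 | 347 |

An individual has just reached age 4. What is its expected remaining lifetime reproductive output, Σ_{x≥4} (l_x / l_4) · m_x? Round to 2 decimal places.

584.78

l_4 = 0.077. Conditional survival from age 4 to x is l_x / l_4.
  x=4: (0.077/0.077) × 391 = 391.0000
  x=5: (0.043/0.077) × 347 = 193.7792
Sum = 391.0000 + 193.7792 = 584.7792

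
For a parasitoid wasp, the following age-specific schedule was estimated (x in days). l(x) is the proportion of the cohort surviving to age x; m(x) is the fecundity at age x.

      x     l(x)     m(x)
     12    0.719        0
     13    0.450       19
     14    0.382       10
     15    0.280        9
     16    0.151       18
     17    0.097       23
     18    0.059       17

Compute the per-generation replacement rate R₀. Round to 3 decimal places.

20.842

R₀ = Σ l(x) m(x):
  age 12: 0.719 × 0 = 0.0000
  age 13: 0.450 × 19 = 8.5500
  age 14: 0.382 × 10 = 3.8200
  age 15: 0.280 × 9 = 2.5200
  age 16: 0.151 × 18 = 2.7180
  age 17: 0.097 × 23 = 2.2310
  age 18: 0.059 × 17 = 1.0030
R₀ = 0.0000 + 8.5500 + 3.8200 + 2.5200 + 2.7180 + 2.2310 + 1.0030 = 20.8420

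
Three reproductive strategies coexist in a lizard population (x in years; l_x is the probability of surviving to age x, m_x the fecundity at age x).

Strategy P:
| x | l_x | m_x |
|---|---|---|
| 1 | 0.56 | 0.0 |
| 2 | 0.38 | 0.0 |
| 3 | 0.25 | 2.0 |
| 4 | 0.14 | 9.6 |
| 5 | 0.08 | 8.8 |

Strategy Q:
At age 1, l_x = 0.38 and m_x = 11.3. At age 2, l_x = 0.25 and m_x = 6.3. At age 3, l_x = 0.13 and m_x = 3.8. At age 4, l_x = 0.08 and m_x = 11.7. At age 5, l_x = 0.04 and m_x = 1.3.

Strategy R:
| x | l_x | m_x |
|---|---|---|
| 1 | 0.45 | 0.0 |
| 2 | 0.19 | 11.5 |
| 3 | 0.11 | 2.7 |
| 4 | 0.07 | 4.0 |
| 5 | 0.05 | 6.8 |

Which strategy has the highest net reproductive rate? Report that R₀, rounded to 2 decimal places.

7.35

Strategy P: R₀ = 0.56×0.0 + 0.38×0.0 + 0.25×2.0 + 0.14×9.6 + 0.08×8.8 = 2.5480
Strategy Q: R₀ = 0.38×11.3 + 0.25×6.3 + 0.13×3.8 + 0.08×11.7 + 0.04×1.3 = 7.3510
Strategy R: R₀ = 0.45×0.0 + 0.19×11.5 + 0.11×2.7 + 0.07×4.0 + 0.05×6.8 = 3.1020
Highest R₀: strategy Q with 7.3510.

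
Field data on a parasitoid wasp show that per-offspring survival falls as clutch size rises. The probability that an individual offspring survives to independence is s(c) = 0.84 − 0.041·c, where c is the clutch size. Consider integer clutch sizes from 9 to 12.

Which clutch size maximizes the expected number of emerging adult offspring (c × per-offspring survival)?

10

Expected emerging adult offspring = c × s(c):
  c=9: 9 × 0.471 = 4.239
  c=10: 10 × 0.430 = 4.300
  c=11: 11 × 0.389 = 4.279
  c=12: 12 × 0.348 = 4.176
Maximum at c = 10 (4.300 emerging adult offspring).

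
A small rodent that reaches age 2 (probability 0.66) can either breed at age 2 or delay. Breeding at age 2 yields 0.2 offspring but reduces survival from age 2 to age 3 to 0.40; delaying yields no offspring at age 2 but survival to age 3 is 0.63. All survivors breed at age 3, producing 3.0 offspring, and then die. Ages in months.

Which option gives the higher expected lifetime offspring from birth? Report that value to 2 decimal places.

breed at age 2: R₀ = 0.66 × (0.2 + 0.40 × 3.0) = 0.66 × 1.4000 = 0.9240
delay to age 3: R₀ = 0.66 × (0.63 × 3.0) = 0.66 × 1.8900 = 1.2474
Higher: delay to age 3 (1.2474).

1.25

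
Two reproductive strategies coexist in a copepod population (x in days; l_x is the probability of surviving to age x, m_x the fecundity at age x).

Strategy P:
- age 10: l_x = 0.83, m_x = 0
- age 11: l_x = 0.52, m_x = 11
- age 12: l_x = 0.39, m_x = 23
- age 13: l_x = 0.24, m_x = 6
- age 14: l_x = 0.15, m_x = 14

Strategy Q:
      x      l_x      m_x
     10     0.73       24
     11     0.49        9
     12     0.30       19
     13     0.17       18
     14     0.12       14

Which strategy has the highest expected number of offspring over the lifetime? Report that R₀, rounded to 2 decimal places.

32.37

Strategy P: R₀ = 0.83×0 + 0.52×11 + 0.39×23 + 0.24×6 + 0.15×14 = 18.2300
Strategy Q: R₀ = 0.73×24 + 0.49×9 + 0.30×19 + 0.17×18 + 0.12×14 = 32.3700
Highest R₀: strategy Q with 32.3700.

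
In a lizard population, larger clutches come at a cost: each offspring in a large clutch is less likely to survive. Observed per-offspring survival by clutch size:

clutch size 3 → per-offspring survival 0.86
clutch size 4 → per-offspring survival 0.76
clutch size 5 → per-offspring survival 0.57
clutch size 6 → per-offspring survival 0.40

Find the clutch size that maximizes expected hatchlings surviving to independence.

Expected hatchlings surviving to independence = c × s(c):
  c=3: 3 × 0.86 = 2.580
  c=4: 4 × 0.76 = 3.040
  c=5: 5 × 0.57 = 2.850
  c=6: 6 × 0.40 = 2.400
Maximum at c = 4 (3.040 hatchlings surviving to independence).

4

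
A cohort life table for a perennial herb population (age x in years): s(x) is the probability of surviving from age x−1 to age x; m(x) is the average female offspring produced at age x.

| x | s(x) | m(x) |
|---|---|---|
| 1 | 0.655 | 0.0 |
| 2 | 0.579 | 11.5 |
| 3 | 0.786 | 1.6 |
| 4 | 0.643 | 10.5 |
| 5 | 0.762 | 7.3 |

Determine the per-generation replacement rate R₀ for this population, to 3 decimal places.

7.917

Survivorship from birth: l_x = s_1·s_2·…·s_x.
  l_1 = 0.65500
  l_2 = 0.37924
  l_3 = 0.29809
  l_4 = 0.19167
  l_5 = 0.14605
R₀ = Σ l_x m(x):
  age 1: 0.65500 × 0.0 = 0.0000
  age 2: 0.37924 × 11.5 = 4.3613
  age 3: 0.29809 × 1.6 = 0.4769
  age 4: 0.19167 × 10.5 = 2.0125
  age 5: 0.14605 × 7.3 = 1.0662
R₀ = 0.0000 + 4.3613 + 0.4769 + 2.0125 + 1.0662 = 7.9169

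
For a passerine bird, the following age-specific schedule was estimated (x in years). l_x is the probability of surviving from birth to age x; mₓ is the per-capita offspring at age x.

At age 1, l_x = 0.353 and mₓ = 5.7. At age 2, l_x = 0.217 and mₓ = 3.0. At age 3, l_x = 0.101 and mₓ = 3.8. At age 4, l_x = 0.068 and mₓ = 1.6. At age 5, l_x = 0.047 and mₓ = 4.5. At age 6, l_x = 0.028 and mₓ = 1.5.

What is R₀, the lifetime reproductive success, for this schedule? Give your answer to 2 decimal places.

3.41

R₀ = Σ l_x mₓ:
  age 1: 0.353 × 5.7 = 2.0121
  age 2: 0.217 × 3.0 = 0.6510
  age 3: 0.101 × 3.8 = 0.3838
  age 4: 0.068 × 1.6 = 0.1088
  age 5: 0.047 × 4.5 = 0.2115
  age 6: 0.028 × 1.5 = 0.0420
R₀ = 2.0121 + 0.6510 + 0.3838 + 0.1088 + 0.2115 + 0.0420 = 3.4092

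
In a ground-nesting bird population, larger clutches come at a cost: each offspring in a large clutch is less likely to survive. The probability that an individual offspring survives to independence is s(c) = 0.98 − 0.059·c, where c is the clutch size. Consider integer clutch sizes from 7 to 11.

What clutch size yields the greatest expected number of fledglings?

8

Expected fledglings = c × s(c):
  c=7: 7 × 0.567 = 3.969
  c=8: 8 × 0.508 = 4.064
  c=9: 9 × 0.449 = 4.041
  c=10: 10 × 0.390 = 3.900
  c=11: 11 × 0.331 = 3.641
Maximum at c = 8 (4.064 fledglings).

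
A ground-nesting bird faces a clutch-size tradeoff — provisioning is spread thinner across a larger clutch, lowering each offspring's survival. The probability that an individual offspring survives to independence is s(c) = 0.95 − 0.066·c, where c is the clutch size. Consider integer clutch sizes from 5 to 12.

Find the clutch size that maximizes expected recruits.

7

Expected recruits = c × s(c):
  c=5: 5 × 0.620 = 3.100
  c=6: 6 × 0.554 = 3.324
  c=7: 7 × 0.488 = 3.416
  c=8: 8 × 0.422 = 3.376
  c=9: 9 × 0.356 = 3.204
  c=10: 10 × 0.290 = 2.900
  c=11: 11 × 0.224 = 2.464
  c=12: 12 × 0.158 = 1.896
Maximum at c = 7 (3.416 recruits).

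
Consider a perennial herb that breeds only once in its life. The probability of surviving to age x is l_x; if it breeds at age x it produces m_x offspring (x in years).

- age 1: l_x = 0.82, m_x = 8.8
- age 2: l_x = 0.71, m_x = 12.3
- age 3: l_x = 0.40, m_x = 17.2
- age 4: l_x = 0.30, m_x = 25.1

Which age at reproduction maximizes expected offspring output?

Expected offspring if breeding at age x = l_x × m_x:
  age 1: 0.82 × 8.8 = 7.216
  age 2: 0.71 × 12.3 = 8.733
  age 3: 0.40 × 17.2 = 6.880
  age 4: 0.30 × 25.1 = 7.530
Maximum at age 2 (8.733).

2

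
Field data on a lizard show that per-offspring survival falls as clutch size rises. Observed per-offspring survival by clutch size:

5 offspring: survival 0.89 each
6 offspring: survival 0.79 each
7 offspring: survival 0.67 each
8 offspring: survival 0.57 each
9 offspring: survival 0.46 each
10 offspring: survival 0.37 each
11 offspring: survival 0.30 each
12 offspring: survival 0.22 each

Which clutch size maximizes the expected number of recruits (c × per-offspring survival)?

6

Expected recruits = c × s(c):
  c=5: 5 × 0.89 = 4.450
  c=6: 6 × 0.79 = 4.740
  c=7: 7 × 0.67 = 4.690
  c=8: 8 × 0.57 = 4.560
  c=9: 9 × 0.46 = 4.140
  c=10: 10 × 0.37 = 3.700
  c=11: 11 × 0.30 = 3.300
  c=12: 12 × 0.22 = 2.640
Maximum at c = 6 (4.740 recruits).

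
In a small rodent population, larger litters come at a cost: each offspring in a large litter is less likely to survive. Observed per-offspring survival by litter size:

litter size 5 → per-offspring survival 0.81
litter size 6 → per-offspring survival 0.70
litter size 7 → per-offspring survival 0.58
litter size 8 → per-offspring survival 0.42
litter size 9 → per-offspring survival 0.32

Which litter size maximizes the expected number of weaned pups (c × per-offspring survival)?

Expected weaned pups = c × s(c):
  c=5: 5 × 0.81 = 4.050
  c=6: 6 × 0.70 = 4.200
  c=7: 7 × 0.58 = 4.060
  c=8: 8 × 0.42 = 3.360
  c=9: 9 × 0.32 = 2.880
Maximum at c = 6 (4.200 weaned pups).

6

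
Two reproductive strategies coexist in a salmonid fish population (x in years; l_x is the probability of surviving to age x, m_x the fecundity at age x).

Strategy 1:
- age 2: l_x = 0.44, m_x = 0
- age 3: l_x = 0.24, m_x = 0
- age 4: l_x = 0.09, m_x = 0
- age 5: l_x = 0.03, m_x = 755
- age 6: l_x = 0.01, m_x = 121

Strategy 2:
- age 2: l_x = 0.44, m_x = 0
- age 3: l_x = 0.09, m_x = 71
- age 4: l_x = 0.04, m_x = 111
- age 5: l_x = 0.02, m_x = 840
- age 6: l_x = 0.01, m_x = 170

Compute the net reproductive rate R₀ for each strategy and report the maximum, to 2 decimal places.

Strategy 1: R₀ = 0.44×0 + 0.24×0 + 0.09×0 + 0.03×755 + 0.01×121 = 23.8600
Strategy 2: R₀ = 0.44×0 + 0.09×71 + 0.04×111 + 0.02×840 + 0.01×170 = 29.3300
Highest R₀: strategy 2 with 29.3300.

29.33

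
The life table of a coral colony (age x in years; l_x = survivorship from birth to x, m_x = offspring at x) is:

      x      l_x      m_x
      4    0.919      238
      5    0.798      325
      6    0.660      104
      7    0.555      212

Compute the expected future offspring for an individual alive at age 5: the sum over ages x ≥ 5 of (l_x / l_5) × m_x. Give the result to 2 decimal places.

558.46

l_5 = 0.798. Conditional survival from age 5 to x is l_x / l_5.
  x=5: (0.798/0.798) × 325 = 325.0000
  x=6: (0.660/0.798) × 104 = 86.0150
  x=7: (0.555/0.798) × 212 = 147.4436
Sum = 325.0000 + 86.0150 + 147.4436 = 558.4586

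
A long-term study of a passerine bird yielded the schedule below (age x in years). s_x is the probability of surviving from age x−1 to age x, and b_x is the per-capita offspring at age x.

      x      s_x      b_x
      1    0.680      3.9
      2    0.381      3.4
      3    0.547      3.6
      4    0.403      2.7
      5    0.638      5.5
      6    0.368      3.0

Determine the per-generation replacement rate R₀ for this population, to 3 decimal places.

4.438

Survivorship from birth: l_x = s_1·s_2·…·s_x.
  l_1 = 0.68000
  l_2 = 0.25908
  l_3 = 0.14172
  l_4 = 0.05711
  l_5 = 0.03644
  l_6 = 0.01341
R₀ = Σ l_x b_x:
  age 1: 0.68000 × 3.9 = 2.6520
  age 2: 0.25908 × 3.4 = 0.8809
  age 3: 0.14172 × 3.6 = 0.5102
  age 4: 0.05711 × 2.7 = 0.1542
  age 5: 0.03644 × 5.5 = 0.2004
  age 6: 0.01341 × 3.0 = 0.0402
R₀ = 2.6520 + 0.8809 + 0.5102 + 0.1542 + 0.2004 + 0.0402 = 4.4379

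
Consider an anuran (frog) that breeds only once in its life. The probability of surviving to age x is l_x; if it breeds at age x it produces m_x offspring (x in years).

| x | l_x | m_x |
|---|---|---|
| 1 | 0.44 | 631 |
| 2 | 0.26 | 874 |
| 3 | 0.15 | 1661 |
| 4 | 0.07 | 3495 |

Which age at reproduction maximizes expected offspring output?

Expected offspring if breeding at age x = l_x × m_x:
  age 1: 0.44 × 631 = 277.640
  age 2: 0.26 × 874 = 227.240
  age 3: 0.15 × 1661 = 249.150
  age 4: 0.07 × 3495 = 244.650
Maximum at age 1 (277.640).

1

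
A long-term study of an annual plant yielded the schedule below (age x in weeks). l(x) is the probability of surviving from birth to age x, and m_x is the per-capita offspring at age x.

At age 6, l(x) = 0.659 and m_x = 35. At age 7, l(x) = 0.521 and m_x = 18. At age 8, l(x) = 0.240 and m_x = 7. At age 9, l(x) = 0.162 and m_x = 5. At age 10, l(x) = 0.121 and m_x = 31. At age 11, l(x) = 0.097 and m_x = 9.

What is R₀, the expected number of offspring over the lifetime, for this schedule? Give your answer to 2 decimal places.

R₀ = Σ l(x) m_x:
  age 6: 0.659 × 35 = 23.0650
  age 7: 0.521 × 18 = 9.3780
  age 8: 0.240 × 7 = 1.6800
  age 9: 0.162 × 5 = 0.8100
  age 10: 0.121 × 31 = 3.7510
  age 11: 0.097 × 9 = 0.8730
R₀ = 23.0650 + 9.3780 + 1.6800 + 0.8100 + 3.7510 + 0.8730 = 39.5570

39.56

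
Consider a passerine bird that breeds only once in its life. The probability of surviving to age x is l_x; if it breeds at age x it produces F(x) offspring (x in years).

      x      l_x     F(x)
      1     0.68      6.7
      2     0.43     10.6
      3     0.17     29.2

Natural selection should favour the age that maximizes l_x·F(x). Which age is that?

Expected offspring if breeding at age x = l_x × F(x):
  age 1: 0.68 × 6.7 = 4.556
  age 2: 0.43 × 10.6 = 4.558
  age 3: 0.17 × 29.2 = 4.964
Maximum at age 3 (4.964).

3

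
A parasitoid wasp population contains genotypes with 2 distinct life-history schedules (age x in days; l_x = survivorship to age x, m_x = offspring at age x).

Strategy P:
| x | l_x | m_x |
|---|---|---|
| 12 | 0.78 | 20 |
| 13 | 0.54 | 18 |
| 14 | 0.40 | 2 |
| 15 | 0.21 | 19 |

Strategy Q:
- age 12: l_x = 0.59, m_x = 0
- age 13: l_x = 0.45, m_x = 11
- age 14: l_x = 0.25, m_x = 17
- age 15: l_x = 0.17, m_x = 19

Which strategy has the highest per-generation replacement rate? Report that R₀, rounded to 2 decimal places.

Strategy P: R₀ = 0.78×20 + 0.54×18 + 0.40×2 + 0.21×19 = 30.1100
Strategy Q: R₀ = 0.59×0 + 0.45×11 + 0.25×17 + 0.17×19 = 12.4300
Highest R₀: strategy P with 30.1100.

30.11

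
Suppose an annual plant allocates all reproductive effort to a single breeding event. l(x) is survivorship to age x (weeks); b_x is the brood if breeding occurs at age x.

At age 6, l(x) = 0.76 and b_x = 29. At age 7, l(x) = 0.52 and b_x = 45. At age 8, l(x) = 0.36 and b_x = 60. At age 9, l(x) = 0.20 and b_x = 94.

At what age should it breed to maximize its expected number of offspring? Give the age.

Expected offspring if breeding at age x = l(x) × b_x:
  age 6: 0.76 × 29 = 22.040
  age 7: 0.52 × 45 = 23.400
  age 8: 0.36 × 60 = 21.600
  age 9: 0.20 × 94 = 18.800
Maximum at age 7 (23.400).

7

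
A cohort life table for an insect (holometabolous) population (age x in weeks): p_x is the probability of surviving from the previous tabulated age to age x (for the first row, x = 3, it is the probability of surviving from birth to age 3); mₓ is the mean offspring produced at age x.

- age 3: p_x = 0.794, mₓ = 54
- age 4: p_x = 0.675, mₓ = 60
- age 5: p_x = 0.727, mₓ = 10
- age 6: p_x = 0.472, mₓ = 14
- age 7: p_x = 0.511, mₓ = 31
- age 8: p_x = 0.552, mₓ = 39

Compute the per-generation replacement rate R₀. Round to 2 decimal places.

Survivorship from birth: l_x = p_3·p_4·…·p_x.
  l_3 = 0.79400
  l_4 = 0.53595
  l_5 = 0.38964
  l_6 = 0.18391
  l_7 = 0.09398
  l_8 = 0.05188
R₀ = Σ l_x mₓ:
  age 3: 0.79400 × 54 = 42.8760
  age 4: 0.53595 × 60 = 32.1570
  age 5: 0.38964 × 10 = 3.8964
  age 6: 0.18391 × 14 = 2.5747
  age 7: 0.09398 × 31 = 2.9134
  age 8: 0.05188 × 39 = 2.0233
R₀ = 42.8760 + 32.1570 + 3.8964 + 2.5747 + 2.9134 + 2.0233 = 86.4408

86.44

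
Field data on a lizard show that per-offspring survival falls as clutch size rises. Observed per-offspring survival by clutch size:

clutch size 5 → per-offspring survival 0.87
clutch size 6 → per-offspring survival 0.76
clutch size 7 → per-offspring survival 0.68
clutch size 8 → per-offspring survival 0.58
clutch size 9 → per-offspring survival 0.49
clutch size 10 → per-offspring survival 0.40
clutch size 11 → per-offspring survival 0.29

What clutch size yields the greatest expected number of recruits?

7

Expected recruits = c × s(c):
  c=5: 5 × 0.87 = 4.350
  c=6: 6 × 0.76 = 4.560
  c=7: 7 × 0.68 = 4.760
  c=8: 8 × 0.58 = 4.640
  c=9: 9 × 0.49 = 4.410
  c=10: 10 × 0.40 = 4.000
  c=11: 11 × 0.29 = 3.190
Maximum at c = 7 (4.760 recruits).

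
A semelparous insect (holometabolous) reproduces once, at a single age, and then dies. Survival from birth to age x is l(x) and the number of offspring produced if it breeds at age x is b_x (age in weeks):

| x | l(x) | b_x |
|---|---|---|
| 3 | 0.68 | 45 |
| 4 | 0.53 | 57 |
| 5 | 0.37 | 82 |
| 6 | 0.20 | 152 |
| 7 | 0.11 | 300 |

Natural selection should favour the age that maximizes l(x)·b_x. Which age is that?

Expected offspring if breeding at age x = l(x) × b_x:
  age 3: 0.68 × 45 = 30.600
  age 4: 0.53 × 57 = 30.210
  age 5: 0.37 × 82 = 30.340
  age 6: 0.20 × 152 = 30.400
  age 7: 0.11 × 300 = 33.000
Maximum at age 7 (33.000).

7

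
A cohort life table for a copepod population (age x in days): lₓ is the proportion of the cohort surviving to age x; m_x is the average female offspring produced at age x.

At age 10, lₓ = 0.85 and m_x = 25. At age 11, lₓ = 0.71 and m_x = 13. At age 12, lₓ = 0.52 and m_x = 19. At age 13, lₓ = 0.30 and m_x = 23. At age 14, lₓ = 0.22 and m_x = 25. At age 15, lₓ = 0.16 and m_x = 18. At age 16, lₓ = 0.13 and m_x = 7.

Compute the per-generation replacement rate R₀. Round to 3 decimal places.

R₀ = Σ lₓ m_x:
  age 10: 0.85 × 25 = 21.2500
  age 11: 0.71 × 13 = 9.2300
  age 12: 0.52 × 19 = 9.8800
  age 13: 0.30 × 23 = 6.9000
  age 14: 0.22 × 25 = 5.5000
  age 15: 0.16 × 18 = 2.8800
  age 16: 0.13 × 7 = 0.9100
R₀ = 21.2500 + 9.2300 + 9.8800 + 6.9000 + 5.5000 + 2.8800 + 0.9100 = 56.5500

56.550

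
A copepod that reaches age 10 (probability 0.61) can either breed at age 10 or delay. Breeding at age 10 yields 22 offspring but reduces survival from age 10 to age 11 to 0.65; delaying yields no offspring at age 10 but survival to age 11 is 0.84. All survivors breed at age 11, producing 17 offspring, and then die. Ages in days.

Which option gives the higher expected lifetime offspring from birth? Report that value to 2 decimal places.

breed at age 10: R₀ = 0.61 × (22 + 0.65 × 17) = 0.61 × 33.0500 = 20.1605
delay to age 11: R₀ = 0.61 × (0.84 × 17) = 0.61 × 14.2800 = 8.7108
Higher: breed at age 10 (20.1605).

20.16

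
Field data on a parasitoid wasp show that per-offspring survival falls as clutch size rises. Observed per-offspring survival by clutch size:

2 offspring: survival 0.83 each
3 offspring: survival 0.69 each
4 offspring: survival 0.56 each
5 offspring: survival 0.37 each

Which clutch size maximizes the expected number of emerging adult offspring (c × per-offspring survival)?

Expected emerging adult offspring = c × s(c):
  c=2: 2 × 0.83 = 1.660
  c=3: 3 × 0.69 = 2.070
  c=4: 4 × 0.56 = 2.240
  c=5: 5 × 0.37 = 1.850
Maximum at c = 4 (2.240 emerging adult offspring).

4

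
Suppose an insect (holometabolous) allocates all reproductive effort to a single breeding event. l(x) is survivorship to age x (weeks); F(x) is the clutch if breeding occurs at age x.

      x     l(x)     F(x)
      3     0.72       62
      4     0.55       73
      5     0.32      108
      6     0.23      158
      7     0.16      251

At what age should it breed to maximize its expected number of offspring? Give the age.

3

Expected offspring if breeding at age x = l(x) × F(x):
  age 3: 0.72 × 62 = 44.640
  age 4: 0.55 × 73 = 40.150
  age 5: 0.32 × 108 = 34.560
  age 6: 0.23 × 158 = 36.340
  age 7: 0.16 × 251 = 40.160
Maximum at age 3 (44.640).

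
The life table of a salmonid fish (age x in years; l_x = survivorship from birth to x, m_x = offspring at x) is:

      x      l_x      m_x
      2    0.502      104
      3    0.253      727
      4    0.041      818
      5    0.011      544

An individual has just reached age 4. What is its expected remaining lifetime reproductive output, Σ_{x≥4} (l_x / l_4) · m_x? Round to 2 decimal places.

963.95

l_4 = 0.041. Conditional survival from age 4 to x is l_x / l_4.
  x=4: (0.041/0.041) × 818 = 818.0000
  x=5: (0.011/0.041) × 544 = 145.9512
Sum = 818.0000 + 145.9512 = 963.9512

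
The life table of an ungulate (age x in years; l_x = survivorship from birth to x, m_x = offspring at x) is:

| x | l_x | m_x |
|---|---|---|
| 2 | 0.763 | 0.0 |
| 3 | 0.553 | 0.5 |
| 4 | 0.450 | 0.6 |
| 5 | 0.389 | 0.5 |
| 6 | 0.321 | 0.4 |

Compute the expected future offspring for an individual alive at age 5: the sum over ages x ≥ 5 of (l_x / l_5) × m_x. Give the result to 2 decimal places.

0.83

l_5 = 0.389. Conditional survival from age 5 to x is l_x / l_5.
  x=5: (0.389/0.389) × 0.5 = 0.5000
  x=6: (0.321/0.389) × 0.4 = 0.3301
Sum = 0.5000 + 0.3301 = 0.8301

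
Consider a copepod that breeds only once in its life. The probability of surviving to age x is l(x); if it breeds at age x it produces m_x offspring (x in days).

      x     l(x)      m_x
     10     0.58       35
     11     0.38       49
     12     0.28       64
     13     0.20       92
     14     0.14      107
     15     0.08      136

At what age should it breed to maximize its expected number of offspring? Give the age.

10

Expected offspring if breeding at age x = l(x) × m_x:
  age 10: 0.58 × 35 = 20.300
  age 11: 0.38 × 49 = 18.620
  age 12: 0.28 × 64 = 17.920
  age 13: 0.20 × 92 = 18.400
  age 14: 0.14 × 107 = 14.980
  age 15: 0.08 × 136 = 10.880
Maximum at age 10 (20.300).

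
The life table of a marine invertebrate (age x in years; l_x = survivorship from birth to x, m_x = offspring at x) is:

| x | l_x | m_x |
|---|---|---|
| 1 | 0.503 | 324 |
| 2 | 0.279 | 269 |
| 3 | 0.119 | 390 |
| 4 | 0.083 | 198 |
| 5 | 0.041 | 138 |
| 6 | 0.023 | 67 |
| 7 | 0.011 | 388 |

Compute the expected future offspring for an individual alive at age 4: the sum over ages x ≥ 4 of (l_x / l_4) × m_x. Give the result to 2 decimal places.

l_4 = 0.083. Conditional survival from age 4 to x is l_x / l_4.
  x=4: (0.083/0.083) × 198 = 198.0000
  x=5: (0.041/0.083) × 138 = 68.1687
  x=6: (0.023/0.083) × 67 = 18.5663
  x=7: (0.011/0.083) × 388 = 51.4217
Sum = 198.0000 + 68.1687 + 18.5663 + 51.4217 = 336.1566

336.16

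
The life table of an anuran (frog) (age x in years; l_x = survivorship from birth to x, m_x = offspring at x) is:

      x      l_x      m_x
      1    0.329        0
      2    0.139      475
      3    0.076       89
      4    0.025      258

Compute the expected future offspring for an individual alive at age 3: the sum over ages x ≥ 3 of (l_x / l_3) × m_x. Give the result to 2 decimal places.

l_3 = 0.076. Conditional survival from age 3 to x is l_x / l_3.
  x=3: (0.076/0.076) × 89 = 89.0000
  x=4: (0.025/0.076) × 258 = 84.8684
Sum = 89.0000 + 84.8684 = 173.8684

173.87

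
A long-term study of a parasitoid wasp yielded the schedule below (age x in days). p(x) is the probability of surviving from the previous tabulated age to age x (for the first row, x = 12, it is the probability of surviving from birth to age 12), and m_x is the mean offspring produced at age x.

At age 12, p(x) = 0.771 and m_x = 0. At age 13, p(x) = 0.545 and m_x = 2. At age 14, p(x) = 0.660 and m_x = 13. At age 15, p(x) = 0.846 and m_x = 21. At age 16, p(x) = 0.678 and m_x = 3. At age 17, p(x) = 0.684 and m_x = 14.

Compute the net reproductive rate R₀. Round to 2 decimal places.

11.37

Survivorship from birth: l_x = p_12·p_13·…·p_x.
  l_12 = 0.77100
  l_13 = 0.42020
  l_14 = 0.27733
  l_15 = 0.23462
  l_16 = 0.15907
  l_17 = 0.10881
R₀ = Σ l_x m_x:
  age 12: 0.77100 × 0 = 0.0000
  age 13: 0.42020 × 2 = 0.8404
  age 14: 0.27733 × 13 = 3.6053
  age 15: 0.23462 × 21 = 4.9270
  age 16: 0.15907 × 3 = 0.4772
  age 17: 0.10881 × 14 = 1.5233
R₀ = 0.0000 + 0.8404 + 3.6053 + 4.9270 + 0.4772 + 1.5233 = 11.3733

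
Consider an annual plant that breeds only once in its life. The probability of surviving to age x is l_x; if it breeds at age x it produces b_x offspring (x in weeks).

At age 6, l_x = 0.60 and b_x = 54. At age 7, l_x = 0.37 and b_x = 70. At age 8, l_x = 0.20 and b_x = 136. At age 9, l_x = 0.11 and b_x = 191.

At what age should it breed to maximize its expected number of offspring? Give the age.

Expected offspring if breeding at age x = l_x × b_x:
  age 6: 0.60 × 54 = 32.400
  age 7: 0.37 × 70 = 25.900
  age 8: 0.20 × 136 = 27.200
  age 9: 0.11 × 191 = 21.010
Maximum at age 6 (32.400).

6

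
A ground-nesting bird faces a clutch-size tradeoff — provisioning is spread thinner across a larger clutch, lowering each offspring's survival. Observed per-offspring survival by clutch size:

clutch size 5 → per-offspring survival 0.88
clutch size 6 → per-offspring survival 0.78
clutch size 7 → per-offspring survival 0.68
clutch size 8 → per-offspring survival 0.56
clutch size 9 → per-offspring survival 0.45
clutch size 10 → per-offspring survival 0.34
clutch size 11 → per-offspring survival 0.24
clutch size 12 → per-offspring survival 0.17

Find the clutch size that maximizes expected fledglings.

Expected fledglings = c × s(c):
  c=5: 5 × 0.88 = 4.400
  c=6: 6 × 0.78 = 4.680
  c=7: 7 × 0.68 = 4.760
  c=8: 8 × 0.56 = 4.480
  c=9: 9 × 0.45 = 4.050
  c=10: 10 × 0.34 = 3.400
  c=11: 11 × 0.24 = 2.640
  c=12: 12 × 0.17 = 2.040
Maximum at c = 7 (4.760 fledglings).

7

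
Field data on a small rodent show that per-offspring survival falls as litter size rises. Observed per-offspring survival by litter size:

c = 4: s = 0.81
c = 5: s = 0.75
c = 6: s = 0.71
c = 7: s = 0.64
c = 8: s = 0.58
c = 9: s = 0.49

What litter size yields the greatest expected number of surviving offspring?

8

Expected surviving offspring = c × s(c):
  c=4: 4 × 0.81 = 3.240
  c=5: 5 × 0.75 = 3.750
  c=6: 6 × 0.71 = 4.260
  c=7: 7 × 0.64 = 4.480
  c=8: 8 × 0.58 = 4.640
  c=9: 9 × 0.49 = 4.410
Maximum at c = 8 (4.640 surviving offspring).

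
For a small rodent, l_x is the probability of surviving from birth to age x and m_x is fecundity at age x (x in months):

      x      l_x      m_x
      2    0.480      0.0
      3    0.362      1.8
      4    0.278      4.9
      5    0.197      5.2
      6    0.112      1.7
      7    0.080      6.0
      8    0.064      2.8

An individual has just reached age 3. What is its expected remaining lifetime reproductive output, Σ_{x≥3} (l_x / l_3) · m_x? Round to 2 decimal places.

l_3 = 0.362. Conditional survival from age 3 to x is l_x / l_3.
  x=3: (0.362/0.362) × 1.8 = 1.8000
  x=4: (0.278/0.362) × 4.9 = 3.7630
  x=5: (0.197/0.362) × 5.2 = 2.8298
  x=6: (0.112/0.362) × 1.7 = 0.5260
  x=7: (0.080/0.362) × 6.0 = 1.3260
  x=8: (0.064/0.362) × 2.8 = 0.4950
Sum = 1.8000 + 3.7630 + 2.8298 + 0.5260 + 1.3260 + 0.4950 = 10.7398

10.74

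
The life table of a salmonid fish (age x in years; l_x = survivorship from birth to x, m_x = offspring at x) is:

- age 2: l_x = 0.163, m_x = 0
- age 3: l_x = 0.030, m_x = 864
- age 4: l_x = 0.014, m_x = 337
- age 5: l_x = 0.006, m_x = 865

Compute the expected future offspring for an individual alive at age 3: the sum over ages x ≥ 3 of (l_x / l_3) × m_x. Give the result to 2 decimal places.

l_3 = 0.030. Conditional survival from age 3 to x is l_x / l_3.
  x=3: (0.030/0.030) × 864 = 864.0000
  x=4: (0.014/0.030) × 337 = 157.2667
  x=5: (0.006/0.030) × 865 = 173.0000
Sum = 864.0000 + 157.2667 + 173.0000 = 1194.2667

1194.27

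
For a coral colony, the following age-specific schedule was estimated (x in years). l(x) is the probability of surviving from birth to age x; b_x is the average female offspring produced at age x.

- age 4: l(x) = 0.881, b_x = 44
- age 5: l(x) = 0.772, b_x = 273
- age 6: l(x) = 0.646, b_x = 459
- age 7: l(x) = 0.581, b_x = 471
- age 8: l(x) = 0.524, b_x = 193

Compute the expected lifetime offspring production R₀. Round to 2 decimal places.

R₀ = Σ l(x) b_x:
  age 4: 0.881 × 44 = 38.7640
  age 5: 0.772 × 273 = 210.7560
  age 6: 0.646 × 459 = 296.5140
  age 7: 0.581 × 471 = 273.6510
  age 8: 0.524 × 193 = 101.1320
R₀ = 38.7640 + 210.7560 + 296.5140 + 273.6510 + 101.1320 = 920.8170

920.82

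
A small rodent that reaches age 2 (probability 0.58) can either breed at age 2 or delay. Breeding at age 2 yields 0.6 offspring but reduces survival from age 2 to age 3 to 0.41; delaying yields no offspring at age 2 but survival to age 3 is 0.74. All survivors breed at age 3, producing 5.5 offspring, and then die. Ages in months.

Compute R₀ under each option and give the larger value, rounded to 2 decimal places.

2.36

breed at age 2: R₀ = 0.58 × (0.6 + 0.41 × 5.5) = 0.58 × 2.8550 = 1.6559
delay to age 3: R₀ = 0.58 × (0.74 × 5.5) = 0.58 × 4.0700 = 2.3606
Higher: delay to age 3 (2.3606).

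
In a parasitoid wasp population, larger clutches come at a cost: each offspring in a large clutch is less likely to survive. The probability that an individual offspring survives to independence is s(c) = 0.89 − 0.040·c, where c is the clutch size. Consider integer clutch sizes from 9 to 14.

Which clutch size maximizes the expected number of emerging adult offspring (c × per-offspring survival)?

Expected emerging adult offspring = c × s(c):
  c=9: 9 × 0.530 = 4.770
  c=10: 10 × 0.490 = 4.900
  c=11: 11 × 0.450 = 4.950
  c=12: 12 × 0.410 = 4.920
  c=13: 13 × 0.370 = 4.810
  c=14: 14 × 0.330 = 4.620
Maximum at c = 11 (4.950 emerging adult offspring).

11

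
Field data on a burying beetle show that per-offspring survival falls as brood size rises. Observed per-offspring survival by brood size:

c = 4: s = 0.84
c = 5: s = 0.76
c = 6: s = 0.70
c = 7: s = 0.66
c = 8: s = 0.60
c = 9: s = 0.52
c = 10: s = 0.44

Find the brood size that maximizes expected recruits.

Expected recruits = c × s(c):
  c=4: 4 × 0.84 = 3.360
  c=5: 5 × 0.76 = 3.800
  c=6: 6 × 0.70 = 4.200
  c=7: 7 × 0.66 = 4.620
  c=8: 8 × 0.60 = 4.800
  c=9: 9 × 0.52 = 4.680
  c=10: 10 × 0.44 = 4.400
Maximum at c = 8 (4.800 recruits).

8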